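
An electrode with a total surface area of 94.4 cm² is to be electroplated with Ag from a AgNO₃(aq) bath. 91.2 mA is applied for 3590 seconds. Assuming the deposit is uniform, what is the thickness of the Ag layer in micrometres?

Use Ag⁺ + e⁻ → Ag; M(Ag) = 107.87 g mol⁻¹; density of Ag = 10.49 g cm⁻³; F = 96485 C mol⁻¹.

Q = I·t = 0.09120 × 3590.0 = 327.4 C; n(e⁻) = 0.003393 mol.
n(Ag) = n(e⁻)/1 = 0.003393 mol, so m = 0.003393 × 107.87 = 0.3660 g.
Volume = m/ρ = 0.3660 / 10.49 = 0.03489 cm³.
Thickness = V/A = 0.03489 / 94.4 = 3.70 × 10⁻⁴ cm = 3.70 μm.

3.70 μm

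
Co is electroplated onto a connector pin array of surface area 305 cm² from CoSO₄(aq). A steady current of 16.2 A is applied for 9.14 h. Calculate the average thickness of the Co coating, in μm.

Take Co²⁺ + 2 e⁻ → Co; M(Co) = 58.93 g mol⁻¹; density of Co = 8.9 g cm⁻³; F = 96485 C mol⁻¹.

600 μm

Q = I·t = 16.20 × 32904 = 533000 C; n(e⁻) = 5.525 mol.
n(Co) = n(e⁻)/2 = 2.762 mol, so m = 2.762 × 58.93 = 162.8 g.
Volume = m/ρ = 162.8 / 8.9 = 18.29 cm³.
Thickness = V/A = 18.29 / 305 = 0.0600 cm = 600 μm.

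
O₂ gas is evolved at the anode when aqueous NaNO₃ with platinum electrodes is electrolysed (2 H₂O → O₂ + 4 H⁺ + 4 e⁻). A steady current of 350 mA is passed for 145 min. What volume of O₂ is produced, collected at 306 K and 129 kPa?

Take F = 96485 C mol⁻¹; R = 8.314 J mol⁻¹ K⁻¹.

0.156 L

Q = I·t = 0.3500 A × 8700.0 s = 3045 C.
n(e⁻) = Q/F = 3045 / 96485 = 0.03156 mol.
4 electrons are transferred per O₂ molecule, so n(O₂) = 0.03156 / 4 = 0.007890 mol.
V = nRT/P = (0.007890 × 8.314 × 306) / (129 × 10³ Pa) = 1.56 × 10⁻⁴ m³ = 0.156 L.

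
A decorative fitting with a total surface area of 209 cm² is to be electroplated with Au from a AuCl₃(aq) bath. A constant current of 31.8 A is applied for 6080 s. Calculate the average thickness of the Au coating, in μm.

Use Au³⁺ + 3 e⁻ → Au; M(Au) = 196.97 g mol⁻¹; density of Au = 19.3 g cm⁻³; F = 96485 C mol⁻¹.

326 μm

Q = I·t = 31.80 × 6080.0 = 193300 C; n(e⁻) = 2.004 mol.
n(Au) = n(e⁻)/3 = 0.6680 mol, so m = 0.6680 × 196.97 = 131.6 g.
Volume = m/ρ = 131.6 / 19.3 = 6.817 cm³.
Thickness = V/A = 6.817 / 209 = 0.0326 cm = 326 μm.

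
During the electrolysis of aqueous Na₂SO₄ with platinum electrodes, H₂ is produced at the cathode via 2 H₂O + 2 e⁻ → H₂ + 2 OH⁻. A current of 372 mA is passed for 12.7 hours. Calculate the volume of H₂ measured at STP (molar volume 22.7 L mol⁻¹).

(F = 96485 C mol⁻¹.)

Q = I·t = 0.3720 A × 45720 s = 17010 C.
n(e⁻) = Q/F = 17010 / 96485 = 0.1763 mol.
2 electrons are transferred per H₂ molecule, so n(H₂) = 0.1763 / 2 = 0.08814 mol.
V = n × V_m = 0.08814 × 22.7 = 2.00 L.

2.00 L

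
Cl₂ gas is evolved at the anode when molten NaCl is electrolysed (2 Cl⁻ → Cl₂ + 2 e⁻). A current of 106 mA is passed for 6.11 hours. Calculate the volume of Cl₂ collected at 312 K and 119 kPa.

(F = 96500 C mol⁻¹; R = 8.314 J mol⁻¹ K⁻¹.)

0.263 L

Q = I·t = 0.1060 A × 21996 s = 2332 C.
n(e⁻) = Q/F = 2332 / 96500 = 0.02416 mol.
2 electrons are transferred per Cl₂ molecule, so n(Cl₂) = 0.02416 / 2 = 0.01208 mol.
V = nRT/P = (0.01208 × 8.314 × 312) / (119 × 10³ Pa) = 2.63 × 10⁻⁴ m³ = 0.263 L.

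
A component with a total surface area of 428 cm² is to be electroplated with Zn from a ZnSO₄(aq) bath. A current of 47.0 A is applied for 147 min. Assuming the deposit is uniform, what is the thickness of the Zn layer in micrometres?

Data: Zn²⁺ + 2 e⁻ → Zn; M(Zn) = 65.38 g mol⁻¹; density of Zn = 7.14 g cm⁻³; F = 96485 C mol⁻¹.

Q = I·t = 47.00 × 8820.0 = 414500 C; n(e⁻) = 4.296 mol.
n(Zn) = n(e⁻)/2 = 2.148 mol, so m = 2.148 × 65.38 = 140.4 g.
Volume = m/ρ = 140.4 / 7.14 = 19.67 cm³.
Thickness = V/A = 19.67 / 428 = 0.0460 cm = 460 μm.

460 μm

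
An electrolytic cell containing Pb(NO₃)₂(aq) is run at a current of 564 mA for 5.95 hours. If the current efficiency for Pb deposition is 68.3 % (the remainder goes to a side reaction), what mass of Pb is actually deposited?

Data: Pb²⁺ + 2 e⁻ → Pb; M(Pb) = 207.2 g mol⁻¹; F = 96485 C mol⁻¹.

8.86 g

Q = I·t = 0.5640 × 21420 = 12080 C.
n(e⁻) = 12080/96485 = 0.1252 mol; theoretically n(Pb) = 0.1252/2 = 0.06260 mol, m_theo = 12.97 g.
At 68.3 % efficiency, m_actual = 0.683 × 12.97 = 8.86 g.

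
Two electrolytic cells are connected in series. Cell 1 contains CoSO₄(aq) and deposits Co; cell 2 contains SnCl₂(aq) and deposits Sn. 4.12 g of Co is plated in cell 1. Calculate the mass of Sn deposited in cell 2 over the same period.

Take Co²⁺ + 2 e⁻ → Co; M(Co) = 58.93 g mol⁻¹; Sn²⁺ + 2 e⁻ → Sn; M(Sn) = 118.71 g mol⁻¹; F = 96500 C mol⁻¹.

n(Co) = 4.12 / 58.93 = 0.06991 mol.
Since Co²⁺ + 2 e⁻ → Co, n(e⁻) passed = 2 × 0.06991 = 0.1398 mol.
Cells in series carry the same charge, so the same 0.1398 mol of electrons passes through cell 2.
Sn²⁺ + 2 e⁻ → Sn, so n(Sn) = 0.1398 / 2 = 0.06991 mol.
m(Sn) = 0.06991 × 118.71 = 8.30 g.

8.30 g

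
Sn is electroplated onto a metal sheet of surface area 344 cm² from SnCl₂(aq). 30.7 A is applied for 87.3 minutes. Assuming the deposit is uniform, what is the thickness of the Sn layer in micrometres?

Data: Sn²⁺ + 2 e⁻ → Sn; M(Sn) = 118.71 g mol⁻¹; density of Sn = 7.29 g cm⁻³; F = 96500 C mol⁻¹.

Q = I·t = 30.70 × 5238.0 = 160800 C; n(e⁻) = 1.666 mol.
n(Sn) = n(e⁻)/2 = 0.8332 mol, so m = 0.8332 × 118.71 = 98.91 g.
Volume = m/ρ = 98.91 / 7.29 = 13.57 cm³.
Thickness = V/A = 13.57 / 344 = 0.0394 cm = 394 μm.

394 μm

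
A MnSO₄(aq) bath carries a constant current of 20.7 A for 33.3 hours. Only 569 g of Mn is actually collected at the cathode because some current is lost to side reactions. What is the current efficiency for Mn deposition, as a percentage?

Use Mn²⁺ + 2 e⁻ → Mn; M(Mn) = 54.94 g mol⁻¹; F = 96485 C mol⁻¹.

80.5 %

Q = I·t = 20.70 × 119880 = 2482000 C; n(e⁻) = 2482000/96485 = 25.72 mol.
Theoretical n(Mn) = n(e⁻)/2 = 12.86 mol, i.e. m_theo = 12.86 × 54.94 = 706.5 g.
Efficiency = m_actual / m_theo = 569 / 706.5 = 80.5 %.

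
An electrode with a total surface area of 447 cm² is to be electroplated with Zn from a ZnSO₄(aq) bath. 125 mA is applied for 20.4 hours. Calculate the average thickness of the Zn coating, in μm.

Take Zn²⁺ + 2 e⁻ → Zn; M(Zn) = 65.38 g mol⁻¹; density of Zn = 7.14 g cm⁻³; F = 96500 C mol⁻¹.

9.74 μm

Q = I·t = 0.1250 × 73440 = 9180 C; n(e⁻) = 0.09513 mol.
n(Zn) = n(e⁻)/2 = 0.04756 mol, so m = 0.04756 × 65.38 = 3.110 g.
Volume = m/ρ = 3.110 / 7.14 = 0.4355 cm³.
Thickness = V/A = 0.4355 / 447 = 9.74 × 10⁻⁴ cm = 9.74 μm.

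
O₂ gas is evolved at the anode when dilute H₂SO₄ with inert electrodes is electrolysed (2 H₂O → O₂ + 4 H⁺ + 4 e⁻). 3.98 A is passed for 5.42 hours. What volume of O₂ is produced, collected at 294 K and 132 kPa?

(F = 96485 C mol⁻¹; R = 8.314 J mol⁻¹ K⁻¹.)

3.73 L

Q = I·t = 3.980 A × 19512 s = 77660 C.
n(e⁻) = Q/F = 77660 / 96485 = 0.8049 mol.
4 electrons are transferred per O₂ molecule, so n(O₂) = 0.8049 / 4 = 0.2012 mol.
V = nRT/P = (0.2012 × 8.314 × 294) / (132 × 10³ Pa) = 0.00373 m³ = 3.73 L.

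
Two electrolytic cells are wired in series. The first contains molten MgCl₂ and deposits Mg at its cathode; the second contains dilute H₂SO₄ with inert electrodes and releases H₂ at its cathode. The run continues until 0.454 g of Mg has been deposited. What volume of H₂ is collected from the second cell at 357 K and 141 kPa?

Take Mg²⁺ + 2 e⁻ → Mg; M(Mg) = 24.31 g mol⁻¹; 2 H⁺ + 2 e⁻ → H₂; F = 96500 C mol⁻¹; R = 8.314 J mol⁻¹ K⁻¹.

0.393 L

n(Mg) = 0.454 / 24.31 = 0.01868 mol, so n(e⁻) = 2 × 0.01868 = 0.03735 mol.
The cells are in series, so the same 0.03735 mol of electrons passes through the second cell.
2 H⁺ + 2 e⁻ → H₂ — 2 mol e⁻ per mol H₂, so n(H₂) = 0.03735/2 = 0.01868 mol.
V = nRT/P = (0.01868 × 8.314 × 357) / (141 × 10³) = 3.93 × 10⁻⁴ m³ = 0.393 L.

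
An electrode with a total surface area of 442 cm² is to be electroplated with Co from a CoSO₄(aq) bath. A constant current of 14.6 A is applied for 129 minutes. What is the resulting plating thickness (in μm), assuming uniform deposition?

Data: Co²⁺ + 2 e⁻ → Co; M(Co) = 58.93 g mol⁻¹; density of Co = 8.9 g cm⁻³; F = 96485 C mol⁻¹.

87.7 μm

Q = I·t = 14.60 × 7740.0 = 113000 C; n(e⁻) = 1.171 mol.
n(Co) = n(e⁻)/2 = 0.5856 mol, so m = 0.5856 × 58.93 = 34.51 g.
Volume = m/ρ = 34.51 / 8.9 = 3.877 cm³.
Thickness = V/A = 3.877 / 442 = 0.00877 cm = 87.7 μm.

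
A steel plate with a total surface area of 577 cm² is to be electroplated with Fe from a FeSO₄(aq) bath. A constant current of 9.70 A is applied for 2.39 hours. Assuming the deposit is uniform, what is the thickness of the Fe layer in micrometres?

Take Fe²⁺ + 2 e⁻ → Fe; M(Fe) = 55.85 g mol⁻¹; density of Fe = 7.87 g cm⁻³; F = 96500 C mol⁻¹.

53.2 μm

Q = I·t = 9.700 × 8604.0 = 83460 C; n(e⁻) = 0.8649 mol.
n(Fe) = n(e⁻)/2 = 0.4324 mol, so m = 0.4324 × 55.85 = 24.15 g.
Volume = m/ρ = 24.15 / 7.87 = 3.069 cm³.
Thickness = V/A = 3.069 / 577 = 0.00532 cm = 53.2 μm.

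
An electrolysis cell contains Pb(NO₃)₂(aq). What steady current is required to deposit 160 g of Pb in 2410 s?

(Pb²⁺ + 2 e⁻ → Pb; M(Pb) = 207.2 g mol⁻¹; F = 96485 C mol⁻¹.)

61.8 A

n(Pb) = 160 / 207.2 = 0.7722 mol.
n(e⁻) = 2 × 0.7722 = 1.544 mol.
Q = n(e⁻)·F = 1.544 × 96485 = 149000 C.
I = Q/t = 149000 / 2410.0 s = 61.8 A.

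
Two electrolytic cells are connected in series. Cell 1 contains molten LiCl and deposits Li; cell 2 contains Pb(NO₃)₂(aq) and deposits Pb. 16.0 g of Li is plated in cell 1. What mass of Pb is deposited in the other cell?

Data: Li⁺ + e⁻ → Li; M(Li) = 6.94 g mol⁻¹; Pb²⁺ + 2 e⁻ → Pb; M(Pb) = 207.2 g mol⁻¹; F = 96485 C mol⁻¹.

239 g

n(Li) = 16.0 / 6.94 = 2.305 mol.
Since Li⁺ + e⁻ → Li, n(e⁻) passed = 1 × 2.305 = 2.305 mol.
Cells in series carry the same charge, so the same 2.305 mol of electrons passes through cell 2.
Pb²⁺ + 2 e⁻ → Pb, so n(Pb) = 2.305 / 2 = 1.153 mol.
m(Pb) = 1.153 × 207.2 = 239 g.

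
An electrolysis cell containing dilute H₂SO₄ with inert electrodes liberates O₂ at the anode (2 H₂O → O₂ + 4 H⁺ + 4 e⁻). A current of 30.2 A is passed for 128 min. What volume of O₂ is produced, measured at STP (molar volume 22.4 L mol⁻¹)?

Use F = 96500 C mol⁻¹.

Q = I·t = 30.20 A × 7680.0 s = 231900 C.
n(e⁻) = Q/F = 231900 / 96500 = 2.403 mol.
4 electrons are transferred per O₂ molecule, so n(O₂) = 2.403 / 4 = 0.6009 mol.
V = n × V_m = 0.6009 × 22.4 = 13.5 L.

13.5 L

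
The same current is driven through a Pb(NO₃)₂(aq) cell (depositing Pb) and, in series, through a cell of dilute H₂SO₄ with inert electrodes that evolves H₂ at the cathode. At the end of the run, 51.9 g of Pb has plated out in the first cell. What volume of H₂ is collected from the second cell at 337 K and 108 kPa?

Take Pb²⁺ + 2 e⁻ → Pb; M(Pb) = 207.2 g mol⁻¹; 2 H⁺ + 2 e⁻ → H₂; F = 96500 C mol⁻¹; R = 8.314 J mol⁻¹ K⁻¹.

6.50 L

n(Pb) = 51.9 / 207.2 = 0.2505 mol, so n(e⁻) = 2 × 0.2505 = 0.5010 mol.
The cells are in series, so the same 0.5010 mol of electrons passes through the second cell.
2 H⁺ + 2 e⁻ → H₂ — 2 mol e⁻ per mol H₂, so n(H₂) = 0.5010/2 = 0.2505 mol.
V = nRT/P = (0.2505 × 8.314 × 337) / (108 × 10³) = 0.00650 m³ = 6.50 L.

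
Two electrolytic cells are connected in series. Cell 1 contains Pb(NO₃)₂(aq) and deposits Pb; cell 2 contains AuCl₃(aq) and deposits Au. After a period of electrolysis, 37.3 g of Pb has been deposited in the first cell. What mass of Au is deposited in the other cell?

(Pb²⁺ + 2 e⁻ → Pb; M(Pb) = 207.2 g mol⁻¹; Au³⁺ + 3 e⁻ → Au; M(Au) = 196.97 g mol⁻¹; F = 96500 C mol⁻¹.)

23.6 g

n(Pb) = 37.3 / 207.2 = 0.1800 mol.
Since Pb²⁺ + 2 e⁻ → Pb, n(e⁻) passed = 2 × 0.1800 = 0.3600 mol.
Cells in series carry the same charge, so the same 0.3600 mol of electrons passes through cell 2.
Au³⁺ + 3 e⁻ → Au, so n(Au) = 0.3600 / 3 = 0.1200 mol.
m(Au) = 0.1200 × 196.97 = 23.6 g.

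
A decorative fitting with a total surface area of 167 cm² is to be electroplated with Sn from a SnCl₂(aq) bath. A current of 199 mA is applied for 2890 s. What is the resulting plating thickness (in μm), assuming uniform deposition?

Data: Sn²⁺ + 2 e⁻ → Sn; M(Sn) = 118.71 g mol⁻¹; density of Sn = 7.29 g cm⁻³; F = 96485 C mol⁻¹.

2.91 μm

Q = I·t = 0.1990 × 2890.0 = 575.1 C; n(e⁻) = 0.005961 mol.
n(Sn) = n(e⁻)/2 = 0.002980 mol, so m = 0.002980 × 118.71 = 0.3538 g.
Volume = m/ρ = 0.3538 / 7.29 = 0.04853 cm³.
Thickness = V/A = 0.04853 / 167 = 2.91 × 10⁻⁴ cm = 2.91 μm.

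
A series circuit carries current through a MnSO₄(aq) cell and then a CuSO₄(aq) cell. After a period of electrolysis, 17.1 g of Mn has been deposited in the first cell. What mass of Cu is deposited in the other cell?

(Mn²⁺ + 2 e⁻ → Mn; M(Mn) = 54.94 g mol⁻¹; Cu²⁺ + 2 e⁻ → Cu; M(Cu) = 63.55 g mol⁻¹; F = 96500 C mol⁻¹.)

19.8 g

n(Mn) = 17.1 / 54.94 = 0.3112 mol.
Since Mn²⁺ + 2 e⁻ → Mn, n(e⁻) passed = 2 × 0.3112 = 0.6225 mol.
Cells in series carry the same charge, so the same 0.6225 mol of electrons passes through cell 2.
Cu²⁺ + 2 e⁻ → Cu, so n(Cu) = 0.6225 / 2 = 0.3112 mol.
m(Cu) = 0.3112 × 63.55 = 19.8 g.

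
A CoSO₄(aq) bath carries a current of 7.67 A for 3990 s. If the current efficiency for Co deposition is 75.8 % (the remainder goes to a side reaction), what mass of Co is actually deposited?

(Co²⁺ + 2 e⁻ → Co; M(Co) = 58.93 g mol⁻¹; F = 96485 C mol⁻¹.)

7.08 g

Q = I·t = 7.670 × 3990.0 = 30600 C.
n(e⁻) = 30600/96485 = 0.3172 mol; theoretically n(Co) = 0.3172/2 = 0.1586 mol, m_theo = 9.346 g.
At 75.8 % efficiency, m_actual = 0.758 × 9.346 = 7.08 g.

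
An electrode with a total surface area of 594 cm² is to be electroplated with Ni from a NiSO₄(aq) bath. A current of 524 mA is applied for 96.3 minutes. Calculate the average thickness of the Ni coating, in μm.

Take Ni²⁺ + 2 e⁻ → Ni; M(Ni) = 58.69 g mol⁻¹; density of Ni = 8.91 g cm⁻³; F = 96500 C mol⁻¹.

Q = I·t = 0.5240 × 5778.0 = 3028 C; n(e⁻) = 0.03137 mol.
n(Ni) = n(e⁻)/2 = 0.01569 mol, so m = 0.01569 × 58.69 = 0.9207 g.
Volume = m/ρ = 0.9207 / 8.91 = 0.1033 cm³.
Thickness = V/A = 0.1033 / 594 = 1.74 × 10⁻⁴ cm = 1.74 μm.

1.74 μm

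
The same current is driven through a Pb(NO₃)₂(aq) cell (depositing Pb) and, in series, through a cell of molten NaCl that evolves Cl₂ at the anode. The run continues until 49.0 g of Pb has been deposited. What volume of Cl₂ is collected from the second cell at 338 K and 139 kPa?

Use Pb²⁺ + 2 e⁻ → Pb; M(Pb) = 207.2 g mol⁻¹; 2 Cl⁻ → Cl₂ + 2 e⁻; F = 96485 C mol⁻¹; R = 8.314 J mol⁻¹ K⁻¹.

4.78 L

n(Pb) = 49.0 / 207.2 = 0.2365 mol, so n(e⁻) = 2 × 0.2365 = 0.4730 mol.
The cells are in series, so the same 0.4730 mol of electrons passes through the second cell.
2 Cl⁻ → Cl₂ + 2 e⁻ — 2 mol e⁻ per mol Cl₂, so n(Cl₂) = 0.4730/2 = 0.2365 mol.
V = nRT/P = (0.2365 × 8.314 × 338) / (139 × 10³) = 0.00478 m³ = 4.78 L.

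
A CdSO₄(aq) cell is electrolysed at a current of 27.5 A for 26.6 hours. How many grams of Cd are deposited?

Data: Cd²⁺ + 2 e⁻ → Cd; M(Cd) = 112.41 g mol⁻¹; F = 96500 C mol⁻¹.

1530 g

Q = I·t = 27.50 A × 95760 s = 2633000 C.
n(e⁻) = Q/F = 2633000 / 96500 = 27.29 mol.
Cd²⁺ + 2 e⁻ → Cd, so n(Cd) = n(e⁻)/2 = 13.64 mol.
m = n·M = 13.64 × 112.41 = 1530 g.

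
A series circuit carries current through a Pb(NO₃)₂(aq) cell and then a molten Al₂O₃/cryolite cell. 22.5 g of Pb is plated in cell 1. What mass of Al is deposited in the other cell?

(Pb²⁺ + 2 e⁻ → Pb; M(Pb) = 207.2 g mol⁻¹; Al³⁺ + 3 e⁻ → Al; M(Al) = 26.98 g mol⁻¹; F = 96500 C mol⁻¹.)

1.95 g

n(Pb) = 22.5 / 207.2 = 0.1086 mol.
Since Pb²⁺ + 2 e⁻ → Pb, n(e⁻) passed = 2 × 0.1086 = 0.2172 mol.
Cells in series carry the same charge, so the same 0.2172 mol of electrons passes through cell 2.
Al³⁺ + 3 e⁻ → Al, so n(Al) = 0.2172 / 3 = 0.07239 mol.
m(Al) = 0.07239 × 26.98 = 1.95 g.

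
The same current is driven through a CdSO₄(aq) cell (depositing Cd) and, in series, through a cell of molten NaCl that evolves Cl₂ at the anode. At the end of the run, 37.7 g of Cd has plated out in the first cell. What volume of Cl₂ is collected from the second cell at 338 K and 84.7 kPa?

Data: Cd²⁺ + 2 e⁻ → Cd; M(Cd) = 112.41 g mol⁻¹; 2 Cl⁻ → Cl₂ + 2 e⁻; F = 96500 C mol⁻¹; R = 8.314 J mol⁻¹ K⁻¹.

n(Cd) = 37.7 / 112.41 = 0.3354 mol, so n(e⁻) = 2 × 0.3354 = 0.6708 mol.
The cells are in series, so the same 0.6708 mol of electrons passes through the second cell.
2 Cl⁻ → Cl₂ + 2 e⁻ — 2 mol e⁻ per mol Cl₂, so n(Cl₂) = 0.6708/2 = 0.3354 mol.
V = nRT/P = (0.3354 × 8.314 × 338) / (84.7 × 10³) = 0.0111 m³ = 11.1 L.

11.1 L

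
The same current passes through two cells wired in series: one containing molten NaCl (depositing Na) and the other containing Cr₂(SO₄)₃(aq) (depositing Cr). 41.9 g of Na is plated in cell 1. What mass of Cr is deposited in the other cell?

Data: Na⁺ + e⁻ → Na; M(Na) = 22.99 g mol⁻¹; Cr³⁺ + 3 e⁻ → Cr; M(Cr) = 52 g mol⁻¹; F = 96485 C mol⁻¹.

n(Na) = 41.9 / 22.99 = 1.823 mol.
Since Na⁺ + e⁻ → Na, n(e⁻) passed = 1 × 1.823 = 1.823 mol.
Cells in series carry the same charge, so the same 1.823 mol of electrons passes through cell 2.
Cr³⁺ + 3 e⁻ → Cr, so n(Cr) = 1.823 / 3 = 0.6075 mol.
m(Cr) = 0.6075 × 52 = 31.6 g.

31.6 g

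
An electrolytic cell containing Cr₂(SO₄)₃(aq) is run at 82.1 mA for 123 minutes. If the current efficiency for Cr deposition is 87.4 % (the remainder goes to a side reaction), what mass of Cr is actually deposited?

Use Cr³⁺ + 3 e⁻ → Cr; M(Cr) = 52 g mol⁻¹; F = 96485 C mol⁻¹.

Q = I·t = 0.08210 × 7380.0 = 605.9 C.
n(e⁻) = 605.9/96485 = 0.006280 mol; theoretically n(Cr) = 0.006280/3 = 0.002093 mol, m_theo = 0.1088 g.
At 87.4 % efficiency, m_actual = 0.874 × 0.1088 = 0.0951 g.

0.0951 g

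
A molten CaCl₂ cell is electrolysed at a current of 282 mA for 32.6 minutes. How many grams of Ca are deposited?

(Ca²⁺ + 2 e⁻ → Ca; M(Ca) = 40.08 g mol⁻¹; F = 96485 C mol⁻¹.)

Q = I·t = 0.2820 A × 1956.0 s = 551.6 C.
n(e⁻) = Q/F = 551.6 / 96485 = 0.005717 mol.
Ca²⁺ + 2 e⁻ → Ca, so n(Ca) = n(e⁻)/2 = 0.002858 mol.
m = n·M = 0.002858 × 40.08 = 0.115 g.

0.115 g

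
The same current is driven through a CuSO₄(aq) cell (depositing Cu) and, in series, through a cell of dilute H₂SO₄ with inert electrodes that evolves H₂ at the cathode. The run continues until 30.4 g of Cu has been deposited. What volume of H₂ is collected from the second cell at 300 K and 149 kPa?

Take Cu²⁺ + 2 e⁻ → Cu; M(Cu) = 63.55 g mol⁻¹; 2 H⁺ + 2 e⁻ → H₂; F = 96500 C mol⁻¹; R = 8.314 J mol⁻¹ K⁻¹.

8.01 L

n(Cu) = 30.4 / 63.55 = 0.4784 mol, so n(e⁻) = 2 × 0.4784 = 0.9567 mol.
The cells are in series, so the same 0.9567 mol of electrons passes through the second cell.
2 H⁺ + 2 e⁻ → H₂ — 2 mol e⁻ per mol H₂, so n(H₂) = 0.9567/2 = 0.4784 mol.
V = nRT/P = (0.4784 × 8.314 × 300) / (149 × 10³) = 0.00801 m³ = 8.01 L.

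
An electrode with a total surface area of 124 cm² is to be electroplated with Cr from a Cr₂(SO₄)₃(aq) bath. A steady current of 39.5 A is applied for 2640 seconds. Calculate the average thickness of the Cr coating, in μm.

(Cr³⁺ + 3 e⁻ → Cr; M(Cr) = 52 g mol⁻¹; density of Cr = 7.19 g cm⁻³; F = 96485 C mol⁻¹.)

210 μm

Q = I·t = 39.50 × 2640.0 = 104300 C; n(e⁻) = 1.081 mol.
n(Cr) = n(e⁻)/3 = 0.3603 mol, so m = 0.3603 × 52 = 18.73 g.
Volume = m/ρ = 18.73 / 7.19 = 2.606 cm³.
Thickness = V/A = 2.606 / 124 = 0.0210 cm = 210 μm.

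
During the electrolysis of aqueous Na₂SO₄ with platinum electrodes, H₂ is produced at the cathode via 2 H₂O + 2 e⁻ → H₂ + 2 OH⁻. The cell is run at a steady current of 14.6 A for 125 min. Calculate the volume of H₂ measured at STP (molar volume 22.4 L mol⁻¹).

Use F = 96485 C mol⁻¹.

12.7 L

Q = I·t = 14.60 A × 7500.0 s = 109500 C.
n(e⁻) = Q/F = 109500 / 96485 = 1.135 mol.
2 electrons are transferred per H₂ molecule, so n(H₂) = 1.135 / 2 = 0.5674 mol.
V = n × V_m = 0.5674 × 22.4 = 12.7 L.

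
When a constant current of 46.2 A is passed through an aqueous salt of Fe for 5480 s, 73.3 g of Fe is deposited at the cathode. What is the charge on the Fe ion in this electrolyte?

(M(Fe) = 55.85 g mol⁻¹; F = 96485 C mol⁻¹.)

+2

Q = I·t = 46.20 A × 5480.0 s = 253200 C, so n(e⁻) = 253200/96485 = 2.624 mol.
n(Fe) deposited = 73.3 / 55.85 = 1.312 mol.
Electrons per atom = n(e⁻)/n(Fe) = 2.624 / 1.312 = 2.00 ≈ 2, so the ion is Fe²⁺.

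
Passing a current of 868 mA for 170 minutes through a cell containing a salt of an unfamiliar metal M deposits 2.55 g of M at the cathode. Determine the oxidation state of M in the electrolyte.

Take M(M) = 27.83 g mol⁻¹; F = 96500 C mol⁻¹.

+1

Q = I·t = 0.8680 A × 10200 s = 8854 C, so n(e⁻) = 8854/96500 = 0.09175 mol.
n(M) deposited = 2.55 / 27.83 = 0.09163 mol.
Electrons per atom = n(e⁻)/n(M) = 0.09175 / 0.09163 = 1.00 ≈ 1, so the ion is M⁺.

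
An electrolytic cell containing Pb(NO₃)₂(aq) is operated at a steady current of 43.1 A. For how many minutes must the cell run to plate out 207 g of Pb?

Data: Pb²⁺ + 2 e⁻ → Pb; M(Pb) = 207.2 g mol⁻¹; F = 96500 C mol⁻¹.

n(Pb) = m/M = 207 / 207.2 = 0.9990 mol.
Each Pb atom requires 2 electrons, so n(e⁻) = 2 × 0.9990 = 1.998 mol.
Q = n(e⁻)·F = 1.998 × 96500 = 192800 C.
t = Q/I = 192800 / 43.10 A = 4474 s = 74.6 min.

74.6 min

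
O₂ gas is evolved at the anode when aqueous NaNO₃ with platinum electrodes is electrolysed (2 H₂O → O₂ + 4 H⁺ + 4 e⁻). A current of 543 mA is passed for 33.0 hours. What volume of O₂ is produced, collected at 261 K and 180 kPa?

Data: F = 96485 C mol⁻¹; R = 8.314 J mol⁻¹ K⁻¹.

2.01 L

Q = I·t = 0.5430 A × 118800 s = 64510 C.
n(e⁻) = Q/F = 64510 / 96485 = 0.6686 mol.
4 electrons are transferred per O₂ molecule, so n(O₂) = 0.6686 / 4 = 0.1671 mol.
V = nRT/P = (0.1671 × 8.314 × 261) / (180 × 10³ Pa) = 0.00201 m³ = 2.01 L.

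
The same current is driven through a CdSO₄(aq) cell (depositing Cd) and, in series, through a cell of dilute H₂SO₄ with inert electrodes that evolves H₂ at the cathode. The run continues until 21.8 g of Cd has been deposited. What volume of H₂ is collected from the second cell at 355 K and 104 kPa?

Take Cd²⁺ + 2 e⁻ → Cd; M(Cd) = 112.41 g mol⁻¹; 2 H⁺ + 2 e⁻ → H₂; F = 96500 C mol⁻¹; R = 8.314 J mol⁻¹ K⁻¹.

n(Cd) = 21.8 / 112.41 = 0.1939 mol, so n(e⁻) = 2 × 0.1939 = 0.3879 mol.
The cells are in series, so the same 0.3879 mol of electrons passes through the second cell.
2 H⁺ + 2 e⁻ → H₂ — 2 mol e⁻ per mol H₂, so n(H₂) = 0.3879/2 = 0.1939 mol.
V = nRT/P = (0.1939 × 8.314 × 355) / (104 × 10³) = 0.00550 m³ = 5.50 L.

5.50 L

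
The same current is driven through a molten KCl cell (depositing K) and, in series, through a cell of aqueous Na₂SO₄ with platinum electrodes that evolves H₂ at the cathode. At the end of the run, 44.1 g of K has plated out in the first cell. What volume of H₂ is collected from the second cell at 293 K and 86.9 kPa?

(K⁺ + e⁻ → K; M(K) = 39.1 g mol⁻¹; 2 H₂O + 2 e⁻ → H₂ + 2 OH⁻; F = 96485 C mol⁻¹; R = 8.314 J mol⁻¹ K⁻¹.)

15.8 L

n(K) = 44.1 / 39.1 = 1.128 mol, so n(e⁻) = 1 × 1.128 = 1.128 mol.
The cells are in series, so the same 1.128 mol of electrons passes through the second cell.
2 H₂O + 2 e⁻ → H₂ + 2 OH⁻ — 2 mol e⁻ per mol H₂, so n(H₂) = 1.128/2 = 0.5639 mol.
V = nRT/P = (0.5639 × 8.314 × 293) / (86.9 × 10³) = 0.0158 m³ = 15.8 L.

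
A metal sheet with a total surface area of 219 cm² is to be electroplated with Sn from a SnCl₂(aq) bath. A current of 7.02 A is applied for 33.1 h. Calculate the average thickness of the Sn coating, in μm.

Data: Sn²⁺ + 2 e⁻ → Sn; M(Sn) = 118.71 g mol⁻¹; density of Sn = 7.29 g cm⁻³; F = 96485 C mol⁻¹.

Q = I·t = 7.020 × 119160 = 836500 C; n(e⁻) = 8.670 mol.
n(Sn) = n(e⁻)/2 = 4.335 mol, so m = 4.335 × 118.71 = 514.6 g.
Volume = m/ρ = 514.6 / 7.29 = 70.59 cm³.
Thickness = V/A = 70.59 / 219 = 0.322 cm = 3220 μm.

3220 μm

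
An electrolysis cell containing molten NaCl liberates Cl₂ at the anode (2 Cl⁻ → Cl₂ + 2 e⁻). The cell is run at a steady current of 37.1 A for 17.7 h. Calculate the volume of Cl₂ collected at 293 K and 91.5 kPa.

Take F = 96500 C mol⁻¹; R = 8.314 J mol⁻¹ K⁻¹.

326 L

Q = I·t = 37.10 A × 63720 s = 2364000 C.
n(e⁻) = Q/F = 2364000 / 96500 = 24.50 mol.
2 electrons are transferred per Cl₂ molecule, so n(Cl₂) = 24.50 / 2 = 12.25 mol.
V = nRT/P = (12.25 × 8.314 × 293) / (91.5 × 10³ Pa) = 0.326 m³ = 326 L.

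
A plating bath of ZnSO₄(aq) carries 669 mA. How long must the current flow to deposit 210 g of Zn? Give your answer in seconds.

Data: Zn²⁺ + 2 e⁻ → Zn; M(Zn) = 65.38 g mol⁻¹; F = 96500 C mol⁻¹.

9.27 × 10⁵ s

n(Zn) = m/M = 210 / 65.38 = 3.212 mol.
Each Zn atom requires 2 electrons, so n(e⁻) = 2 × 3.212 = 6.424 mol.
Q = n(e⁻)·F = 6.424 × 96500 = 619900 C.
t = Q/I = 619900 / 0.6690 A = 926600 s.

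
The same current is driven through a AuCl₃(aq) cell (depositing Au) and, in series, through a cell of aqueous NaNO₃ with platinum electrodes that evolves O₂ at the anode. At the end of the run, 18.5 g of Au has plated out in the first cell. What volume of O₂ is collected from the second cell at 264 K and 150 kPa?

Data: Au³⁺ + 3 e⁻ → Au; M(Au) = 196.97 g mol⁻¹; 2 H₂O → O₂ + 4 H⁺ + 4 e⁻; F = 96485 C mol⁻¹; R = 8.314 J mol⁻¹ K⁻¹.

n(Au) = 18.5 / 196.97 = 0.09392 mol, so n(e⁻) = 3 × 0.09392 = 0.2818 mol.
The cells are in series, so the same 0.2818 mol of electrons passes through the second cell.
2 H₂O → O₂ + 4 H⁺ + 4 e⁻ — 4 mol e⁻ per mol O₂, so n(O₂) = 0.2818/4 = 0.07044 mol.
V = nRT/P = (0.07044 × 8.314 × 264) / (150 × 10³) = 0.00103 m³ = 1.03 L.

1.03 L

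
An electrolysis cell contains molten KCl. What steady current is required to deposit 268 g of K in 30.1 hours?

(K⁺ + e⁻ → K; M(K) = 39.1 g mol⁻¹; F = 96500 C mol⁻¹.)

n(K) = 268 / 39.1 = 6.854 mol.
n(e⁻) = 1 × 6.854 = 6.854 mol.
Q = n(e⁻)·F = 6.854 × 96500 = 661400 C.
I = Q/t = 661400 / 108360 s = 6.10 A.

6.10 A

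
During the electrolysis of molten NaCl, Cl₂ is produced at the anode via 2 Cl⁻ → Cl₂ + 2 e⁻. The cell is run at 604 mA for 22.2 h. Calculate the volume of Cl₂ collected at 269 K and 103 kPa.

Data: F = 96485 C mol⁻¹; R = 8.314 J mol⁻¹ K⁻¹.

Q = I·t = 0.6040 A × 79920 s = 48270 C.
n(e⁻) = Q/F = 48270 / 96485 = 0.5003 mol.
2 electrons are transferred per Cl₂ molecule, so n(Cl₂) = 0.5003 / 2 = 0.2502 mol.
V = nRT/P = (0.2502 × 8.314 × 269) / (103 × 10³ Pa) = 0.00543 m³ = 5.43 L.

5.43 L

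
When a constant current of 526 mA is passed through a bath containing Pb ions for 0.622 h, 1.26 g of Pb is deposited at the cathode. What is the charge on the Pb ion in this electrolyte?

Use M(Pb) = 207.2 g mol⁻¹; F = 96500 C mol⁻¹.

Q = I·t = 0.5260 A × 2239.2 s = 1178 C, so n(e⁻) = 1178/96500 = 0.01221 mol.
n(Pb) deposited = 1.26 / 207.2 = 0.006081 mol.
Electrons per atom = n(e⁻)/n(Pb) = 0.01221 / 0.006081 = 2.01 ≈ 2, so the ion is Pb²⁺.

+2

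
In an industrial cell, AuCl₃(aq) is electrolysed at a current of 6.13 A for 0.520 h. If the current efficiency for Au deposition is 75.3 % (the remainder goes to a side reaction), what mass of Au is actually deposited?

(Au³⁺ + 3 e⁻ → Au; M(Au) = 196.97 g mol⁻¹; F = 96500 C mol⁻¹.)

5.88 g

Q = I·t = 6.130 × 1872.0 = 11480 C.
n(e⁻) = 11480/96500 = 0.1189 mol; theoretically n(Au) = 0.1189/3 = 0.03964 mol, m_theo = 7.808 g.
At 75.3 % efficiency, m_actual = 0.753 × 7.808 = 5.88 g.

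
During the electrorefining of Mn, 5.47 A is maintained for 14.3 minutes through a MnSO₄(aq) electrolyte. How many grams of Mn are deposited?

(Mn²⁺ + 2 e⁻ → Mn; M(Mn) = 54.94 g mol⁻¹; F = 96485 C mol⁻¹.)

Q = I·t = 5.470 A × 858.00 s = 4693 C.
n(e⁻) = Q/F = 4693 / 96485 = 0.04864 mol.
Mn²⁺ + 2 e⁻ → Mn, so n(Mn) = n(e⁻)/2 = 0.02432 mol.
m = n·M = 0.02432 × 54.94 = 1.34 g.

1.34 g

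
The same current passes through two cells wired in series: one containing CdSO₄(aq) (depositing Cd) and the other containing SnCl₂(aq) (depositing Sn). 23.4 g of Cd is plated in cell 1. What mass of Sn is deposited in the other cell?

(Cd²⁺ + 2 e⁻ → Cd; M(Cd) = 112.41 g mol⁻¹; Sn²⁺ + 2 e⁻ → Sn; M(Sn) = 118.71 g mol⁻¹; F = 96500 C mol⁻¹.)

24.7 g

n(Cd) = 23.4 / 112.41 = 0.2082 mol.
Since Cd²⁺ + 2 e⁻ → Cd, n(e⁻) passed = 2 × 0.2082 = 0.4163 mol.
Cells in series carry the same charge, so the same 0.4163 mol of electrons passes through cell 2.
Sn²⁺ + 2 e⁻ → Sn, so n(Sn) = 0.4163 / 2 = 0.2082 mol.
m(Sn) = 0.2082 × 118.71 = 24.7 g.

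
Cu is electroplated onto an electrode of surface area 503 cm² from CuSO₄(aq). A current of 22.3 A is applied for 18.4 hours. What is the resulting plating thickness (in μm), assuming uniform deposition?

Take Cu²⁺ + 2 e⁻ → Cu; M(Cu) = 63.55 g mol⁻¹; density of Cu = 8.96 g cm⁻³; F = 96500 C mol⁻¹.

Q = I·t = 22.30 × 66240 = 1477000 C; n(e⁻) = 15.31 mol.
n(Cu) = n(e⁻)/2 = 7.654 mol, so m = 7.654 × 63.55 = 486.4 g.
Volume = m/ρ = 486.4 / 8.96 = 54.28 cm³.
Thickness = V/A = 54.28 / 503 = 0.108 cm = 1080 μm.

1080 μm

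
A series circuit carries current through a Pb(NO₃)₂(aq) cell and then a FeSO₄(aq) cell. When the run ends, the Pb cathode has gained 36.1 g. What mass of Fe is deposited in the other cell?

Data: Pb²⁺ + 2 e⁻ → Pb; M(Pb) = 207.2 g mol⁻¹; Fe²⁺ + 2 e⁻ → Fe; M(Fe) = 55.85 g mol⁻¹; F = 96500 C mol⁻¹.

9.73 g

n(Pb) = 36.1 / 207.2 = 0.1742 mol.
Since Pb²⁺ + 2 e⁻ → Pb, n(e⁻) passed = 2 × 0.1742 = 0.3485 mol.
Cells in series carry the same charge, so the same 0.3485 mol of electrons passes through cell 2.
Fe²⁺ + 2 e⁻ → Fe, so n(Fe) = 0.3485 / 2 = 0.1742 mol.
m(Fe) = 0.1742 × 55.85 = 9.73 g.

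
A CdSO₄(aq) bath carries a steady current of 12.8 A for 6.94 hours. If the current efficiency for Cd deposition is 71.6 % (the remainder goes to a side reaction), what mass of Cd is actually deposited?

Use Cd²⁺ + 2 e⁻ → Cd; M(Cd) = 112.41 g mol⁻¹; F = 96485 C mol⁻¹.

133 g

Q = I·t = 12.80 × 24984 = 319800 C.
n(e⁻) = 319800/96485 = 3.314 mol; theoretically n(Cd) = 3.314/2 = 1.657 mol, m_theo = 186.3 g.
At 71.6 % efficiency, m_actual = 0.716 × 186.3 = 133 g.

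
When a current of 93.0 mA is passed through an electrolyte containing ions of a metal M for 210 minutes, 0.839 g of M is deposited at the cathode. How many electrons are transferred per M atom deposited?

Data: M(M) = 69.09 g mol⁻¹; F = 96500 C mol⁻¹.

1

Q = I·t = 0.09300 A × 12600 s = 1172 C, so n(e⁻) = 1172/96500 = 0.01214 mol.
n(M) deposited = 0.839 / 69.09 = 0.01214 mol.
Electrons per atom = n(e⁻)/n(M) = 0.01214 / 0.01214 = 1.00 ≈ 1, so the ion is M⁺.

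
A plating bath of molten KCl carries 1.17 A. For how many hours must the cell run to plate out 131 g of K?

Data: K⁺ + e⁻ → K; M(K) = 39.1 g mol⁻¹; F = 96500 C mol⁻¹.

76.8 h

n(K) = m/M = 131 / 39.1 = 3.350 mol.
Each K atom requires 1 electron, so n(e⁻) = 1 × 3.350 = 3.350 mol.
Q = n(e⁻)·F = 3.350 × 96500 = 323300 C.
t = Q/I = 323300 / 1.170 A = 276300 s = 76.8 h.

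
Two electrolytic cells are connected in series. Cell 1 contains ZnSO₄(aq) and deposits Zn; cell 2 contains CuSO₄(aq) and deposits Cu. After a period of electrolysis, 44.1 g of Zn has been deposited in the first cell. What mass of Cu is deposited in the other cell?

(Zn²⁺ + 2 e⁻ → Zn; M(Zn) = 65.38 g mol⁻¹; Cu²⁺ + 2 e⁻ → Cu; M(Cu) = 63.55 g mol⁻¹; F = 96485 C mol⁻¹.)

42.9 g

n(Zn) = 44.1 / 65.38 = 0.6745 mol.
Since Zn²⁺ + 2 e⁻ → Zn, n(e⁻) passed = 2 × 0.6745 = 1.349 mol.
Cells in series carry the same charge, so the same 1.349 mol of electrons passes through cell 2.
Cu²⁺ + 2 e⁻ → Cu, so n(Cu) = 1.349 / 2 = 0.6745 mol.
m(Cu) = 0.6745 × 63.55 = 42.9 g.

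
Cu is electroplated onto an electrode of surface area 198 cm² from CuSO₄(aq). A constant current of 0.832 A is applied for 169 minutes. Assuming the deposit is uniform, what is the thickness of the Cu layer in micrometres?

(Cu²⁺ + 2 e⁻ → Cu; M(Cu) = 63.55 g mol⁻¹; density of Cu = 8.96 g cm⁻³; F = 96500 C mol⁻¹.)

Q = I·t = 0.8320 × 10140 = 8436 C; n(e⁻) = 0.08742 mol.
n(Cu) = n(e⁻)/2 = 0.04371 mol, so m = 0.04371 × 63.55 = 2.778 g.
Volume = m/ρ = 2.778 / 8.96 = 0.3100 cm³.
Thickness = V/A = 0.3100 / 198 = 0.00157 cm = 15.7 μm.

15.7 μm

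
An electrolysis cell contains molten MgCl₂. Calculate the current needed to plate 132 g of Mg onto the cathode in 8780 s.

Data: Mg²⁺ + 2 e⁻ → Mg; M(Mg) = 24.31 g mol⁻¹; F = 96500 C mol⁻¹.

n(Mg) = 132 / 24.31 = 5.430 mol.
n(e⁻) = 2 × 5.430 = 10.86 mol.
Q = n(e⁻)·F = 10.86 × 96500 = 1048000 C.
I = Q/t = 1048000 / 8780.0 s = 119 A.

119 A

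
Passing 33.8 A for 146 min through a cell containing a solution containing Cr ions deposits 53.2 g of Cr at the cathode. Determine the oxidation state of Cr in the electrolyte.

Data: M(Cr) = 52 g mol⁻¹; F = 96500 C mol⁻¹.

+3

Q = I·t = 33.80 A × 8760.0 s = 296100 C, so n(e⁻) = 296100/96500 = 3.068 mol.
n(Cr) deposited = 53.2 / 52 = 1.023 mol.
Electrons per atom = n(e⁻)/n(Cr) = 3.068 / 1.023 = 3.00 ≈ 3, so the ion is Cr³⁺.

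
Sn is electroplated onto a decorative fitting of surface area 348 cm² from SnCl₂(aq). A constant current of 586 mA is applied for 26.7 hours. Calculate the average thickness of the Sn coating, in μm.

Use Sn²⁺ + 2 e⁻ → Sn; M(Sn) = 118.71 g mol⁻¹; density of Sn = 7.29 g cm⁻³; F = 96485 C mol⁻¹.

Q = I·t = 0.5860 × 96120 = 56330 C; n(e⁻) = 0.5838 mol.
n(Sn) = n(e⁻)/2 = 0.2919 mol, so m = 0.2919 × 118.71 = 34.65 g.
Volume = m/ρ = 34.65 / 7.29 = 4.753 cm³.
Thickness = V/A = 4.753 / 348 = 0.0137 cm = 137 μm.

137 μm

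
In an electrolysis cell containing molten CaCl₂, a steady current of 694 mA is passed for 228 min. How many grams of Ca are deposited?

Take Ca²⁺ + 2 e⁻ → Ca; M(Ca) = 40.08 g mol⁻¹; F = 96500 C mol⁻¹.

1.97 g

Q = I·t = 0.6940 A × 13680 s = 9494 C.
n(e⁻) = Q/F = 9494 / 96500 = 0.09838 mol.
Ca²⁺ + 2 e⁻ → Ca, so n(Ca) = n(e⁻)/2 = 0.04919 mol.
m = n·M = 0.04919 × 40.08 = 1.97 g.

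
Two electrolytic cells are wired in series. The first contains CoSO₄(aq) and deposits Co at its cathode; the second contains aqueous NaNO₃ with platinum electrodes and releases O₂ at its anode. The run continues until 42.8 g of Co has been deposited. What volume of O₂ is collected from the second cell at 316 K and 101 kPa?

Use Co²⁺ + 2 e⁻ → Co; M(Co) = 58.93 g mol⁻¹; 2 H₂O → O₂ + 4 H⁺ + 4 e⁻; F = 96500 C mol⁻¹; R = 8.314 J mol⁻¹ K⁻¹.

9.45 L

n(Co) = 42.8 / 58.93 = 0.7263 mol, so n(e⁻) = 2 × 0.7263 = 1.453 mol.
The cells are in series, so the same 1.453 mol of electrons passes through the second cell.
2 H₂O → O₂ + 4 H⁺ + 4 e⁻ — 4 mol e⁻ per mol O₂, so n(O₂) = 1.453/4 = 0.3631 mol.
V = nRT/P = (0.3631 × 8.314 × 316) / (101 × 10³) = 0.00945 m³ = 9.45 L.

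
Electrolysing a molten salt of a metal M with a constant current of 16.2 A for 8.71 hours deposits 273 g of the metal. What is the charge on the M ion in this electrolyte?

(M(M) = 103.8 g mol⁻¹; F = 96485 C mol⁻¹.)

+2

Q = I·t = 16.20 A × 31356 s = 508000 C, so n(e⁻) = 508000/96485 = 5.265 mol.
n(M) deposited = 273 / 103.8 = 2.630 mol.
Electrons per atom = n(e⁻)/n(M) = 5.265 / 2.630 = 2.00 ≈ 2, so the ion is M²⁺.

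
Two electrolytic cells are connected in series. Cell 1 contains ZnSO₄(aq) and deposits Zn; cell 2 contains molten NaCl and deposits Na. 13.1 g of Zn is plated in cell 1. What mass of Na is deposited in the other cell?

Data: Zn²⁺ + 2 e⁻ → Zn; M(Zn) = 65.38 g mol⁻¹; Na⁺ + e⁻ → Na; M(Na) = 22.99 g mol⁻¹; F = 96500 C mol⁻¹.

n(Zn) = 13.1 / 65.38 = 0.2004 mol.
Since Zn²⁺ + 2 e⁻ → Zn, n(e⁻) passed = 2 × 0.2004 = 0.4007 mol.
Cells in series carry the same charge, so the same 0.4007 mol of electrons passes through cell 2.
Na⁺ + e⁻ → Na, so n(Na) = 0.4007 / 1 = 0.4007 mol.
m(Na) = 0.4007 × 22.99 = 9.21 g.

9.21 g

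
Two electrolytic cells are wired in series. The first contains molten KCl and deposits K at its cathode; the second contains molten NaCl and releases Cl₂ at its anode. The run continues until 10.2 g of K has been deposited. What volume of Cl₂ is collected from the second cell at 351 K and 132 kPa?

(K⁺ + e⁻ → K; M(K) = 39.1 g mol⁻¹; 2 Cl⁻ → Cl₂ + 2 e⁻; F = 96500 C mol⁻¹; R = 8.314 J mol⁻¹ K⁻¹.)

n(K) = 10.2 / 39.1 = 0.2609 mol, so n(e⁻) = 1 × 0.2609 = 0.2609 mol.
The cells are in series, so the same 0.2609 mol of electrons passes through the second cell.
2 Cl⁻ → Cl₂ + 2 e⁻ — 2 mol e⁻ per mol Cl₂, so n(Cl₂) = 0.2609/2 = 0.1304 mol.
V = nRT/P = (0.1304 × 8.314 × 351) / (132 × 10³) = 0.00288 m³ = 2.88 L.

2.88 L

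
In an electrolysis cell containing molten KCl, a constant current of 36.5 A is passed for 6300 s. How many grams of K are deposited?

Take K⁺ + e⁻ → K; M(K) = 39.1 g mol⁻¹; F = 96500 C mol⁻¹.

Q = I·t = 36.50 A × 6300.0 s = 230000 C.
n(e⁻) = Q/F = 230000 / 96500 = 2.383 mol.
K⁺ + e⁻ → K, so n(K) = n(e⁻)/1 = 2.383 mol.
m = n·M = 2.383 × 39.1 = 93.2 g.

93.2 g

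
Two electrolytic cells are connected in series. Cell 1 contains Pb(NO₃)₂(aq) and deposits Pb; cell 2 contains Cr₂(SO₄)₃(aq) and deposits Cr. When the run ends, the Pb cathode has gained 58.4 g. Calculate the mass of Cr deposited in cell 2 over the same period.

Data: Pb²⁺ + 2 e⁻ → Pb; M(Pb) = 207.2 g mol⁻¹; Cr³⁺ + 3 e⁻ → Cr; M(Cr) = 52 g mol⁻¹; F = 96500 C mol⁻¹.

n(Pb) = 58.4 / 207.2 = 0.2819 mol.
Since Pb²⁺ + 2 e⁻ → Pb, n(e⁻) passed = 2 × 0.2819 = 0.5637 mol.
Cells in series carry the same charge, so the same 0.5637 mol of electrons passes through cell 2.
Cr³⁺ + 3 e⁻ → Cr, so n(Cr) = 0.5637 / 3 = 0.1879 mol.
m(Cr) = 0.1879 × 52 = 9.77 g.

9.77 g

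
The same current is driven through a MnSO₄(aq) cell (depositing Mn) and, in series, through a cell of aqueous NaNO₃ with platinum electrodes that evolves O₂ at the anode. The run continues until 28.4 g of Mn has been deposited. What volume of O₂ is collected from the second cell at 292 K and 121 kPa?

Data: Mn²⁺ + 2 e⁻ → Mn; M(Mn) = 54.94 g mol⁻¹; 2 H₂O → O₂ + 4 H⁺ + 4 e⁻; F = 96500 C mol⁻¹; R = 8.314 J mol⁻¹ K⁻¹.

5.19 L

n(Mn) = 28.4 / 54.94 = 0.5169 mol, so n(e⁻) = 2 × 0.5169 = 1.034 mol.
The cells are in series, so the same 1.034 mol of electrons passes through the second cell.
2 H₂O → O₂ + 4 H⁺ + 4 e⁻ — 4 mol e⁻ per mol O₂, so n(O₂) = 1.034/4 = 0.2585 mol.
V = nRT/P = (0.2585 × 8.314 × 292) / (121 × 10³) = 0.00519 m³ = 5.19 L.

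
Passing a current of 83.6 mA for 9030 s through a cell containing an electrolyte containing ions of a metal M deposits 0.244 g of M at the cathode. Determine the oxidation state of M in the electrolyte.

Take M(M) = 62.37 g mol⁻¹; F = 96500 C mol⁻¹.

Q = I·t = 0.08360 A × 9030.0 s = 754.9 C, so n(e⁻) = 754.9/96500 = 0.007823 mol.
n(M) deposited = 0.244 / 62.37 = 0.003912 mol.
Electrons per atom = n(e⁻)/n(M) = 0.007823 / 0.003912 = 2.00 ≈ 2, so the ion is M²⁺.

+2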